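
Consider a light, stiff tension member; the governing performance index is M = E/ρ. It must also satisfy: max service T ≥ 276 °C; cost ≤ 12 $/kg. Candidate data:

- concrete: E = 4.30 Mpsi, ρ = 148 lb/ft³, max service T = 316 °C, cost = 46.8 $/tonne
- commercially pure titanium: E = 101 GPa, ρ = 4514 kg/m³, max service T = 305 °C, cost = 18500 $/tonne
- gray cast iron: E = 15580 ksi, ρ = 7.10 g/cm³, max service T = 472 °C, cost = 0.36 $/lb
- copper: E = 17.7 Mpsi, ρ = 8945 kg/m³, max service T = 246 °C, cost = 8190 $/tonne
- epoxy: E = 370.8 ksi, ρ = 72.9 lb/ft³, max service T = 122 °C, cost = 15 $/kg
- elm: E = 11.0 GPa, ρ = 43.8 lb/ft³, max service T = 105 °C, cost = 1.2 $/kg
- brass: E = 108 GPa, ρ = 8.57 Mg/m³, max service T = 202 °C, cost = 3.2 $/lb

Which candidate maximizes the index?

gray cast iron

Screen on constraints: max service T ≥ 276 °C; cost ≤ 12 $/kg. Survivors: concrete, gray cast iron.
Putting every candidate on a common basis:
  concrete: E = 29.65 GPa, ρ = 2371 kg/m³
  gray cast iron: E = 107.4 GPa, ρ = 7100 kg/m³
  gray cast iron: M = 15.1 MN·m/kg
  concrete: M = 12.5 MN·m/kg
Gray cast iron ranks first.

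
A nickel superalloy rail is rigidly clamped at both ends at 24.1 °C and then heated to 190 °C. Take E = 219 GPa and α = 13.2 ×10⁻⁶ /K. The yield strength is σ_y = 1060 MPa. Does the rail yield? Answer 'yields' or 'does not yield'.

ΔT = 165.9 K. Constrained thermal stress σ = E·α·ΔT = 219.0×10³ MPa × 13.2×10⁻⁶ × 165.9 = 480 MPa (compressive).
Compare to σ_y = 1060 MPa: σ < σ_y, so it does not yield.

does not yield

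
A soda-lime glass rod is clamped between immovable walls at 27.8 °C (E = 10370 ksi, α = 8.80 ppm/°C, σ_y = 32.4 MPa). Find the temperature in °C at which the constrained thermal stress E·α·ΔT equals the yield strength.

E = 10370 ksi = 71.50 GPa.
E·α·ΔT = 32.40 MPa ⇒ ΔT = 32.40 / (71.50×10³ × 8.80×10⁻⁶) = 51.49 K.
T = 27.8 + 51.49 = 79.29 °C.

79.3 °C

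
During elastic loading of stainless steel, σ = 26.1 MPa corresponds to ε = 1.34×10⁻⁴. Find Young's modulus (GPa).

E = σ/ε = 26.1 MPa / 1.34×10⁻⁴ = 194800 MPa = 195 GPa.

195 GPa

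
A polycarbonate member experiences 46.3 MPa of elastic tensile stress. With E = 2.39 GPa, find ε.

0.0194

ε = σ/E = 46.3 / 2390 = 0.0194.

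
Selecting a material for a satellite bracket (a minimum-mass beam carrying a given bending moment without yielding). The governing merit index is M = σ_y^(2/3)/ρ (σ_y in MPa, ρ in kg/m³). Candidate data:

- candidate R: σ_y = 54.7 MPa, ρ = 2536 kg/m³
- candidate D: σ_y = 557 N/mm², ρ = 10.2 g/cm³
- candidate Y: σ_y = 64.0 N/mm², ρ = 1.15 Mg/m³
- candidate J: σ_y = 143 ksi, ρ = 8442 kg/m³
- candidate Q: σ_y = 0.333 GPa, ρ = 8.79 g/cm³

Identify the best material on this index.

candidate Y

Convert each candidate to consistent units, then evaluate M:
  candidate R: σ_y = 54.70 MPa, ρ = 2536 kg/m³
  candidate D: σ_y = 557.0 MPa, ρ = 10200 kg/m³
  candidate Y: σ_y = 64.00 MPa, ρ = 1150 kg/m³
  candidate J: σ_y = 986.0 MPa, ρ = 8442 kg/m³
  candidate Q: σ_y = 333.0 MPa, ρ = 8790 kg/m³
  candidate Y: M = 13.9×10⁻³
  candidate J: M = 11.7×10⁻³
  candidate D: M = 6.64×10⁻³
  candidate R: M = 5.68×10⁻³
  candidate Q: M = 5.47×10⁻³
The maximum is for candidate Y.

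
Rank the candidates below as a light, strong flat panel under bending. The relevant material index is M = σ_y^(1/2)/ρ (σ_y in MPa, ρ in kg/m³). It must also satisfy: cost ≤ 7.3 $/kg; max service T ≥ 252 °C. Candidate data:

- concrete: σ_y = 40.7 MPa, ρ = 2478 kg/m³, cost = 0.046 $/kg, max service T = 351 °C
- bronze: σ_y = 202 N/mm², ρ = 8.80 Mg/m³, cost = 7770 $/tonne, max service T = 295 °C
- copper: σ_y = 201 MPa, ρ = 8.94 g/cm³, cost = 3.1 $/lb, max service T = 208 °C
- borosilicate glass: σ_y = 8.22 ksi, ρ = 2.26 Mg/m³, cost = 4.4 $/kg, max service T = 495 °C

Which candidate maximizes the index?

Screen on constraints: cost ≤ 7.3 $/kg; max service T ≥ 252 °C. Survivors: concrete, borosilicate glass.
After converting to SI:
  concrete: σ_y = 40.70 MPa, ρ = 2478 kg/m³
  borosilicate glass: σ_y = 56.67 MPa, ρ = 2260 kg/m³
  borosilicate glass: M = 3.33×10⁻³
  concrete: M = 2.57×10⁻³
Borosilicate glass ranks first.

borosilicate glass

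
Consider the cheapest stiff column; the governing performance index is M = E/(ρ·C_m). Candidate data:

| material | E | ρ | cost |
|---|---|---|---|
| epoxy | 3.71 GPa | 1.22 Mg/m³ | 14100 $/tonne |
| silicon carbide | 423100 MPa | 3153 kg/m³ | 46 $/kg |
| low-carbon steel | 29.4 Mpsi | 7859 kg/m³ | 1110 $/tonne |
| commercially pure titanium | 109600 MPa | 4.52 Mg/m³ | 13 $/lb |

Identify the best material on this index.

Normalizing units and computing the index:
  epoxy: E = 3.710 GPa, ρ = 1220 kg/m³, cost = 14.10 $/kg
  silicon carbide: E = 423.1 GPa, ρ = 3153 kg/m³, cost = 46.00 $/kg
  low-carbon steel: E = 202.7 GPa, ρ = 7859 kg/m³, cost = 1.110 $/kg
  commercially pure titanium: E = 109.6 GPa, ρ = 4520 kg/m³, cost = 28.66 $/kg
  low-carbon steel: M = 23.2 MN·m per $
  silicon carbide: M = 2.92 MN·m per $
  commercially pure titanium: M = 0.846 MN·m per $
  epoxy: M = 0.216 MN·m per $
Highest index: low-carbon steel.

low-carbon steel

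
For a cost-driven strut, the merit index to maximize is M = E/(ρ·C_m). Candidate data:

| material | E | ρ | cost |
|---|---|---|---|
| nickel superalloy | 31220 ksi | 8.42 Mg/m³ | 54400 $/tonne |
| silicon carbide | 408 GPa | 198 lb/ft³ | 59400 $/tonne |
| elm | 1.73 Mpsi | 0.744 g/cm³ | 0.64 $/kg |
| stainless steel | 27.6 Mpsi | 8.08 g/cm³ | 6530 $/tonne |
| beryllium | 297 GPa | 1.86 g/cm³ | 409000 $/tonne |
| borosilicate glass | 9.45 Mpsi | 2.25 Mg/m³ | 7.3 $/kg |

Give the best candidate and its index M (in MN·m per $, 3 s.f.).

In SI units:
  nickel superalloy: E = 215.3 GPa, ρ = 8420 kg/m³, cost = 54.40 $/kg
  silicon carbide: E = 408.0 GPa, ρ = 3172 kg/m³, cost = 59.40 $/kg
  elm: E = 11.93 GPa, ρ = 744.0 kg/m³, cost = 0.6400 $/kg
  stainless steel: E = 190.3 GPa, ρ = 8080 kg/m³, cost = 6.530 $/kg
  beryllium: E = 297.0 GPa, ρ = 1860 kg/m³, cost = 409.0 $/kg
  borosilicate glass: E = 65.16 GPa, ρ = 2250 kg/m³, cost = 7.300 $/kg
  elm: M = 25.1 MN·m per $
  borosilicate glass: M = 3.97 MN·m per $
  stainless steel: M = 3.61 MN·m per $
  silicon carbide: M = 2.17 MN·m per $
  nickel superalloy: M = 0.470 MN·m per $
  beryllium: M = 0.390 MN·m per $
The maximum is for elm.

elm, M = 25.1 MN·m per $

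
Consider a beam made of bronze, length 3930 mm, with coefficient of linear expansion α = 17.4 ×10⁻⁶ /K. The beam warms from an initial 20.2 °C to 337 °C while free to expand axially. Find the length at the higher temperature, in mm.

3951.7 mm

ΔT = 337 − 20.2 = 316.8 K.
ΔL = α·L₀·ΔT = 17.4×10⁻⁶ × 3930 mm × 316.8 K = 21.7 mm.
L = L₀ + ΔL = 3930 + 21.7 = 3951.7 mm.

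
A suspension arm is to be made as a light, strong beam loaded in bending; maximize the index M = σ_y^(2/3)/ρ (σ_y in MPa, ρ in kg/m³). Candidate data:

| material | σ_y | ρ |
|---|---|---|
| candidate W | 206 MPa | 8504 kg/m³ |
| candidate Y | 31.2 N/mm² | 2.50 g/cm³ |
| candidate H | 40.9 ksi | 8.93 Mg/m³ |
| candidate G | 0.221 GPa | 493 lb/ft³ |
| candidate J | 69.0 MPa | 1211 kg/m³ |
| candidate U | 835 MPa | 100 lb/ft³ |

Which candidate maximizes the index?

candidate U

Convert each candidate to consistent units, then evaluate M:
  candidate W: σ_y = 206.0 MPa, ρ = 8504 kg/m³
  candidate Y: σ_y = 31.20 MPa, ρ = 2500 kg/m³
  candidate H: σ_y = 282.0 MPa, ρ = 8930 kg/m³
  candidate G: σ_y = 221.0 MPa, ρ = 7897 kg/m³
  candidate J: σ_y = 69.00 MPa, ρ = 1211 kg/m³
  candidate U: σ_y = 835.0 MPa, ρ = 1602 kg/m³
  candidate U: M = 55.4×10⁻³
  candidate J: M = 13.9×10⁻³
  candidate H: M = 4.82×10⁻³
  candidate G: M = 4.63×10⁻³
  candidate W: M = 4.10×10⁻³
  candidate Y: M = 3.96×10⁻³
Candidate U ranks first.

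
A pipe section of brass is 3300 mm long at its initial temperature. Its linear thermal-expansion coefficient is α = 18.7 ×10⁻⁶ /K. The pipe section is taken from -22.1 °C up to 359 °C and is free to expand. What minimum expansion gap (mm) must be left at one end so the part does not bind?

ΔT = 359 − (-22.1) = 381.1 K.
ΔL = α·L₀·ΔT = 18.7×10⁻⁶ × 3300 mm × 381.1 K = 23.5 mm.

23.5 mm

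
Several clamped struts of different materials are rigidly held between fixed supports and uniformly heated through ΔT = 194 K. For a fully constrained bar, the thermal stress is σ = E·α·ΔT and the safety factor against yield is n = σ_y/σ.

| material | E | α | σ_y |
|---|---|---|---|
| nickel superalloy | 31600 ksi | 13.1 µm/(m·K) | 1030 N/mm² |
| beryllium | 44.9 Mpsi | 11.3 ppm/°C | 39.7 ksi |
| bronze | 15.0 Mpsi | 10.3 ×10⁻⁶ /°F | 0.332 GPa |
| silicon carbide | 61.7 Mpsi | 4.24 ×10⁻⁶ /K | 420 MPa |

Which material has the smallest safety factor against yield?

With everything in SI (GPa, ×10⁻⁶/K, MPa):
  nickel superalloy: E = 217.9, α = 13.1, σ_y = 1030 → σ = 554 MPa, n = 1.86
  beryllium: E = 309.6, α = 11.3, σ_y = 273.7 → σ = 679 MPa, n = 0.403
  bronze: E = 103.4, α = 18.5, σ_y = 332.0 → σ = 372 MPa, n = 0.893
  silicon carbide: E = 425.4, α = 4.24, σ_y = 420.0 → σ = 350 MPa, n = 1.20
Smallest n: beryllium with n = 0.403.

beryllium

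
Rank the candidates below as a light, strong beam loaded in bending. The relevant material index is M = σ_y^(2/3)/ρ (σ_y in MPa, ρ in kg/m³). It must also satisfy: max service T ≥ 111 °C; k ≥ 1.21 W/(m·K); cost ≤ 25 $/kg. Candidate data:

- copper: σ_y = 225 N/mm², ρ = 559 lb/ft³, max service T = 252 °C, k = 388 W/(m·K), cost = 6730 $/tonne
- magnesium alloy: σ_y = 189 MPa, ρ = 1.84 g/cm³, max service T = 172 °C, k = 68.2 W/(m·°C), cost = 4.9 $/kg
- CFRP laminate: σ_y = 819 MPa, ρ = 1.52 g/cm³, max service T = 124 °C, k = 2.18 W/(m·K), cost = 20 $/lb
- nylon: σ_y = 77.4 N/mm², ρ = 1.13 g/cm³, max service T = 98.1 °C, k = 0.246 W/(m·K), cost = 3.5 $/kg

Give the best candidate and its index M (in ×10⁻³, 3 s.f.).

Screen on constraints: max service T ≥ 111 °C; k ≥ 1.21 W/(m·K); cost ≤ 25 $/kg. Survivors: copper, magnesium alloy.
Convert each candidate to consistent units, then evaluate M:
  copper: σ_y = 225.0 MPa, ρ = 8954 kg/m³
  magnesium alloy: σ_y = 189.0 MPa, ρ = 1840 kg/m³
  magnesium alloy: M = 17.9×10⁻³
  copper: M = 4.13×10⁻³
Highest index: magnesium alloy.

magnesium alloy, M = 17.9×10⁻³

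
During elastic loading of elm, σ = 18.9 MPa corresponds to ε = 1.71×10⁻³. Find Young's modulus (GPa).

E = σ/ε = 18.9 MPa / 1.71×10⁻³ = 11050 MPa = 11.1 GPa.

11.1 GPa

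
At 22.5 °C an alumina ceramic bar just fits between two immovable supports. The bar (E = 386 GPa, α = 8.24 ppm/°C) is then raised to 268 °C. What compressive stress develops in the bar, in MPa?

781 MPa

ΔT = 245.5 K. Constrained thermal stress σ = E·α·ΔT = 386.0×10³ MPa × 8.24×10⁻⁶ × 245.5 = 781 MPa (compressive).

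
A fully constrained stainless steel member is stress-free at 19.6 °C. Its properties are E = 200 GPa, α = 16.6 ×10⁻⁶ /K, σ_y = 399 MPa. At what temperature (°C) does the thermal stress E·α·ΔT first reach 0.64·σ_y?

96.5 °C

E·α·ΔT = 255.4 MPa ⇒ ΔT = 255.4 / (200.0×10³ × 16.6×10⁻⁶) = 76.92 K.
T = 19.6 + 76.92 = 96.52 °C.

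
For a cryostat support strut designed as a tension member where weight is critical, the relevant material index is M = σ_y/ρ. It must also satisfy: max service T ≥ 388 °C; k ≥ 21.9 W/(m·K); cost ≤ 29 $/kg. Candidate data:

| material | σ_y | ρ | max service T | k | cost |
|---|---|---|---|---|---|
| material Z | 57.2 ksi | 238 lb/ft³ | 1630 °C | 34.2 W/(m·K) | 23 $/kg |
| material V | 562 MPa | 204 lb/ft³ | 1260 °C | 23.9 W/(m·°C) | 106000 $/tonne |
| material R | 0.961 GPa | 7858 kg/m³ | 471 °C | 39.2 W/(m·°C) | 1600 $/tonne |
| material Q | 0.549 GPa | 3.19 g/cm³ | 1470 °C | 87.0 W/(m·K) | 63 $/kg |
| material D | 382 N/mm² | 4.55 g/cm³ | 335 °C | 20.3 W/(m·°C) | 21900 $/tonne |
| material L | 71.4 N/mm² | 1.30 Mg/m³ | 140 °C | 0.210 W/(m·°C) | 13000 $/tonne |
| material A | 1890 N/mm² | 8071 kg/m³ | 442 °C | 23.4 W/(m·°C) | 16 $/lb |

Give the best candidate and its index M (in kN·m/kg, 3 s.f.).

Screen on constraints: max service T ≥ 388 °C; k ≥ 21.9 W/(m·K); cost ≤ 29 $/kg. Survivors: material Z, material R.
Normalizing units and computing the index:
  material Z: σ_y = 394.4 MPa, ρ = 3812 kg/m³
  material R: σ_y = 961.0 MPa, ρ = 7858 kg/m³
  material R: M = 122 kN·m/kg
  material Z: M = 103 kN·m/kg
Material R ranks first.

material R, M = 122 kN·m/kg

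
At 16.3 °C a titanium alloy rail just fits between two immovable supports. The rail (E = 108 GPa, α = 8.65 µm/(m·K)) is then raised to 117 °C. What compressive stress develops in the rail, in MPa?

ΔT = 100.7 K. Constrained thermal stress σ = E·α·ΔT = 108.0×10³ MPa × 8.65×10⁻⁶ × 100.7 = 94.1 MPa (compressive).

94.1 MPa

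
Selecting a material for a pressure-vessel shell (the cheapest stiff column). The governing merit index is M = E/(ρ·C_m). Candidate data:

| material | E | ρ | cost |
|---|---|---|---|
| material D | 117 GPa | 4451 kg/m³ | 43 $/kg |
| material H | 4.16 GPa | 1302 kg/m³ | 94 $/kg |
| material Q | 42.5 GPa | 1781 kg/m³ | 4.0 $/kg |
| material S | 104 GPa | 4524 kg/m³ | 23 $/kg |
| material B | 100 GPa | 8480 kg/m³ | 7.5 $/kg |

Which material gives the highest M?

material Q

Evaluate M for each candidate:
  material Q: M = 5.97 MN·m per $
  material B: M = 1.57 MN·m per $
  material S: M = 1.00 MN·m per $
  material D: M = 0.611 MN·m per $
  material H: M = 0.0340 MN·m per $
Material Q has the largest M.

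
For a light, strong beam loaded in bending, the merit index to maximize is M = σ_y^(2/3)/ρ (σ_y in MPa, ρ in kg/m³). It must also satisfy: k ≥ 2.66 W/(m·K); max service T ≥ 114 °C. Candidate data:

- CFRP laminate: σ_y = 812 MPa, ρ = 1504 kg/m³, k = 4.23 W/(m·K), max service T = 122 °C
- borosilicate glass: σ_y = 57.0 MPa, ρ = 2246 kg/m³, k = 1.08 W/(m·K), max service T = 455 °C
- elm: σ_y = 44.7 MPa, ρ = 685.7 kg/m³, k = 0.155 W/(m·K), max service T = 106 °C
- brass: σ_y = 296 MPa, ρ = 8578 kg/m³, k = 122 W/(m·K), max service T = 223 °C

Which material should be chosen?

CFRP laminate

Screen on constraints: k ≥ 2.66 W/(m·K); max service T ≥ 114 °C. Survivors: CFRP laminate, brass.
Computing M directly (units already consistent):
  CFRP laminate: M = 57.9×10⁻³
  brass: M = 5.18×10⁻³
The maximum is for CFRP laminate.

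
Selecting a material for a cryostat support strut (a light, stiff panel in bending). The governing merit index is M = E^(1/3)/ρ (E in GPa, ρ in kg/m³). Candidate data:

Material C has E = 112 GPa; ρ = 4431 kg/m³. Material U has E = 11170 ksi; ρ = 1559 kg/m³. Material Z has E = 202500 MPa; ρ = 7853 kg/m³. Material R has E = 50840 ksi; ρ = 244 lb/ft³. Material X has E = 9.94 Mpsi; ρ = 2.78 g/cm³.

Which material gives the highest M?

In SI units:
  material C: E = 112.0 GPa, ρ = 4431 kg/m³
  material U: E = 77.01 GPa, ρ = 1559 kg/m³
  material Z: E = 202.5 GPa, ρ = 7853 kg/m³
  material R: E = 350.5 GPa, ρ = 3909 kg/m³
  material X: E = 68.53 GPa, ρ = 2780 kg/m³
  material U: M = 2.73×10⁻³
  material R: M = 1.80×10⁻³
  material X: M = 1.47×10⁻³
  material C: M = 1.09×10⁻³
  material Z: M = 0.748×10⁻³
Highest index: material U.

material U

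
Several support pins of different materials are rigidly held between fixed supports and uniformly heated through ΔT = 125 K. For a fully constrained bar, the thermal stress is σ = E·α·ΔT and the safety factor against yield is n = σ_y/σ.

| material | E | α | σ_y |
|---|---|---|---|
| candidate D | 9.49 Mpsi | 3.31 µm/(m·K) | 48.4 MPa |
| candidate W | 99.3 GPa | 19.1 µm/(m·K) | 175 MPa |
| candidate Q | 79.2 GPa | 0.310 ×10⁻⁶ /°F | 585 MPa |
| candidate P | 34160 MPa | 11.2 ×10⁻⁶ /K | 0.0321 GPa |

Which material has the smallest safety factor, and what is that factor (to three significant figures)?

In consistent units (E in GPa, α in ×10⁻⁶/K, σ_y in MPa):
  candidate D: E = 65.43, α = 3.31, σ_y = 48.40 → σ = 27.1 MPa, n = 1.79
  candidate W: E = 99.30, α = 19.1, σ_y = 175.0 → σ = 237 MPa, n = 0.738
  candidate Q: E = 79.20, α = 0.558, σ_y = 585.0 → σ = 5.52 MPa, n = 106
  candidate P: E = 34.16, α = 11.2, σ_y = 32.10 → σ = 47.8 MPa, n = 0.671
Candidate P has the lowest safety factor, n = 0.671.

candidate P, n = 0.671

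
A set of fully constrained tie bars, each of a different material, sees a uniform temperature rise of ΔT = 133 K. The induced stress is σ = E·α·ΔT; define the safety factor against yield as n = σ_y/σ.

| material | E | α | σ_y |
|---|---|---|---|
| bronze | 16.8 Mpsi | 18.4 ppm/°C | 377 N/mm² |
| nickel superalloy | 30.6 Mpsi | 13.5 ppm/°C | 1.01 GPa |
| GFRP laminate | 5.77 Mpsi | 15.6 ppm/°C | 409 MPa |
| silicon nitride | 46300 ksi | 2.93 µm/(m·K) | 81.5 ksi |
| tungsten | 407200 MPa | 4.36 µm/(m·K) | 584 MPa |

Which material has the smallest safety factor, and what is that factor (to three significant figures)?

Per material, after unit conversion:
  bronze: E = 115.8, α = 18.4, σ_y = 377.0 → σ = 283 MPa, n = 1.33
  nickel superalloy: E = 211.0, α = 13.5, σ_y = 1010 → σ = 379 MPa, n = 2.67
  GFRP laminate: E = 39.78, α = 15.6, σ_y = 409.0 → σ = 82.5 MPa, n = 4.96
  silicon nitride: E = 319.2, α = 2.93, σ_y = 561.9 → σ = 124 MPa, n = 4.52
  tungsten: E = 407.2, α = 4.36, σ_y = 584.0 → σ = 236 MPa, n = 2.47
Bronze has the lowest safety factor, n = 1.33.

bronze, n = 1.33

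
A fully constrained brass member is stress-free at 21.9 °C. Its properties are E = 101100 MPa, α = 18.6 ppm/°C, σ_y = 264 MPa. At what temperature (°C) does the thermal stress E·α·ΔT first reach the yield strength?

162 °C

E = 101100 MPa = 101.1 GPa.
E·α·ΔT = 264.0 MPa ⇒ ΔT = 264.0 / (101.1×10³ × 18.6×10⁻⁶) = 140.4 K.
T = 21.9 + 140.4 = 162.3 °C.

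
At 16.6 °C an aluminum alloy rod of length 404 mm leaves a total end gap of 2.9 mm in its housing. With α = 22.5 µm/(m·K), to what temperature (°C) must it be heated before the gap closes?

α·L₀·ΔT = 2.9 mm ⇒ ΔT = 2.9 / (22.5×10⁻⁶ × 404.0) = 319.0 K.
T = 16.6 + 319.0 = 335.6 °C.

336 °C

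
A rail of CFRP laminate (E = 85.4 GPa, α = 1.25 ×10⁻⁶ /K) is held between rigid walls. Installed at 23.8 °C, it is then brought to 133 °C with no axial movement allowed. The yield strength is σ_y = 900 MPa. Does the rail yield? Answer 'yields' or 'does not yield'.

does not yield

ΔT = 109.2 K. Constrained thermal stress σ = E·α·ΔT = 85.40×10³ MPa × 1.25×10⁻⁶ × 109.2 = 11.7 MPa (compressive).
Compare to σ_y = 900 MPa: σ < σ_y, so it does not yield.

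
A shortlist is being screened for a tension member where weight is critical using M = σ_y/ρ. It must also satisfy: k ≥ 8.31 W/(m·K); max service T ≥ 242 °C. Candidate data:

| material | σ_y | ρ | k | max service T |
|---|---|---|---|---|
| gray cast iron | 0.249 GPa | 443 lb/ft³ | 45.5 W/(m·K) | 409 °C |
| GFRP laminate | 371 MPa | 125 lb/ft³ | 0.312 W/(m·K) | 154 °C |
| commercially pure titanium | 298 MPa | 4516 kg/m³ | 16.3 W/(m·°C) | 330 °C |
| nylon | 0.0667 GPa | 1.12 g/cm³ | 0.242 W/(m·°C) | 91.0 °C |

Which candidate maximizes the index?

Screen on constraints: k ≥ 8.31 W/(m·K); max service T ≥ 242 °C. Survivors: gray cast iron, commercially pure titanium.
Convert each candidate to consistent units, then evaluate M:
  gray cast iron: σ_y = 249.0 MPa, ρ = 7096 kg/m³
  commercially pure titanium: σ_y = 298.0 MPa, ρ = 4516 kg/m³
  commercially pure titanium: M = 66.0 kN·m/kg
  gray cast iron: M = 35.1 kN·m/kg
The maximum is for commercially pure titanium.

commercially pure titanium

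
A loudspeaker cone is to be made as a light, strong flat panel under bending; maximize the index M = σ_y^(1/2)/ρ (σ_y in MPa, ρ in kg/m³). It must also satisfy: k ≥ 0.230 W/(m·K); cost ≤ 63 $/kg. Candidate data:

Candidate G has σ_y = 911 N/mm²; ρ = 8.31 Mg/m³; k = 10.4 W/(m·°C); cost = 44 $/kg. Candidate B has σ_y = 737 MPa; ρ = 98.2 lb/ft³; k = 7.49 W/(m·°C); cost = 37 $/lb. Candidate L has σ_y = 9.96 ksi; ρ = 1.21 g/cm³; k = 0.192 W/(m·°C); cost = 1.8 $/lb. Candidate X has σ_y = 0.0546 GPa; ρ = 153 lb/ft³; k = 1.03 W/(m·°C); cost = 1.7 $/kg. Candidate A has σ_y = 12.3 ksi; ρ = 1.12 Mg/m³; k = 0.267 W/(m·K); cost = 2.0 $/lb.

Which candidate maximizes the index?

Screen on constraints: k ≥ 0.230 W/(m·K); cost ≤ 63 $/kg. Survivors: candidate G, candidate X, candidate A.
In SI units:
  candidate G: σ_y = 911.0 MPa, ρ = 8310 kg/m³
  candidate X: σ_y = 54.60 MPa, ρ = 2451 kg/m³
  candidate A: σ_y = 84.81 MPa, ρ = 1120 kg/m³
  candidate A: M = 8.22×10⁻³
  candidate G: M = 3.63×10⁻³
  candidate X: M = 3.01×10⁻³
The maximum is for candidate A.

candidate A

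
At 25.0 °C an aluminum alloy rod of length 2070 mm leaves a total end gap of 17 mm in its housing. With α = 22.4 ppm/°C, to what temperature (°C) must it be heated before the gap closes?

α·L₀·ΔT = 17.0 mm ⇒ ΔT = 17.0 / (22.4×10⁻⁶ × 2070.0) = 366.6 K.
T = 25.0 + 366.6 = 391.6 °C.

392 °C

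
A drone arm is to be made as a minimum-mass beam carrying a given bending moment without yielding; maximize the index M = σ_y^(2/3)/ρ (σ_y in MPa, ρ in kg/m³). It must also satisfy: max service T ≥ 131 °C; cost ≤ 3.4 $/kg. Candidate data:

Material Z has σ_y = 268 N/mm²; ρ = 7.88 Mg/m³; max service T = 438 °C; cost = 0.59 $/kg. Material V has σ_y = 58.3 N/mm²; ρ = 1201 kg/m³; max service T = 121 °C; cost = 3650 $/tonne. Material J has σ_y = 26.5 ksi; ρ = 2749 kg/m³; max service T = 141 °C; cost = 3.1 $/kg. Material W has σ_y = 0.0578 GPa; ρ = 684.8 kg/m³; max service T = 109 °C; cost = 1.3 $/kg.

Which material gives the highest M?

Screen on constraints: max service T ≥ 131 °C; cost ≤ 3.4 $/kg. Survivors: material Z, material J.
Putting every candidate on a common basis:
  material Z: σ_y = 268.0 MPa, ρ = 7880 kg/m³
  material J: σ_y = 182.7 MPa, ρ = 2749 kg/m³
  material J: M = 11.7×10⁻³
  material Z: M = 5.28×10⁻³
The maximum is for material J.

material J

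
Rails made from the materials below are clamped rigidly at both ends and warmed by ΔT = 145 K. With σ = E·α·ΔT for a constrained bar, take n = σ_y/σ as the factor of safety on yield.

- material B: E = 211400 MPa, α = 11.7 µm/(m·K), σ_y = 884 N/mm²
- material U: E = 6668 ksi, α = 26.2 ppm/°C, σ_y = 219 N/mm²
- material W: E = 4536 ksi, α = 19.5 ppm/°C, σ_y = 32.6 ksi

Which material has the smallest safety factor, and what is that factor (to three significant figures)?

material U, n = 1.25

In consistent units (E in GPa, α in ×10⁻⁶/K, σ_y in MPa):
  material B: E = 211.4, α = 11.7, σ_y = 884.0 → σ = 359 MPa, n = 2.46
  material U: E = 45.97, α = 26.2, σ_y = 219.0 → σ = 175 MPa, n = 1.25
  material W: E = 31.27, α = 19.5, σ_y = 224.8 → σ = 88.4 MPa, n = 2.54
Smallest n: material U with n = 1.25.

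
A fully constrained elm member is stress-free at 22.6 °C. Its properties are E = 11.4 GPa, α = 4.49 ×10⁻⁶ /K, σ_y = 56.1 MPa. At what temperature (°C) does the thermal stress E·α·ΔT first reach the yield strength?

1120 °C

E·α·ΔT = 56.10 MPa ⇒ ΔT = 56.10 / (11.40×10³ × 4.49×10⁻⁶) = 1096 K.
T = 22.6 + 1096 = 1119 °C.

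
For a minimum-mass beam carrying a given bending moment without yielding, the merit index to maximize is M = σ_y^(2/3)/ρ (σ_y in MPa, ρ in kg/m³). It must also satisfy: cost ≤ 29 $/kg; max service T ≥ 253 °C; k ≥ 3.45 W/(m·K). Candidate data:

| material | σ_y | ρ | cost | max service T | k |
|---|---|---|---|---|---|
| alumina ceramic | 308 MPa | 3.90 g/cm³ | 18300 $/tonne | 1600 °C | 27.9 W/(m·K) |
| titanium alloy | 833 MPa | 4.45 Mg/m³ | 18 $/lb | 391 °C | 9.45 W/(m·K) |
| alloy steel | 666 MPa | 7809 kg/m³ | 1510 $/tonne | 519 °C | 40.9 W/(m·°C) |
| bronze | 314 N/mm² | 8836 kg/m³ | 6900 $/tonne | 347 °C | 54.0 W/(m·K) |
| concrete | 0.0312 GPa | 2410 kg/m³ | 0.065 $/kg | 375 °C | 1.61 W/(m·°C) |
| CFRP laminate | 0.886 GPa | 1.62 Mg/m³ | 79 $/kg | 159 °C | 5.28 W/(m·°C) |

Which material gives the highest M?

Screen on constraints: cost ≤ 29 $/kg; max service T ≥ 253 °C; k ≥ 3.45 W/(m·K). Survivors: alumina ceramic, alloy steel, bronze.
Normalizing units and computing the index:
  alumina ceramic: σ_y = 308.0 MPa, ρ = 3900 kg/m³
  alloy steel: σ_y = 666.0 MPa, ρ = 7809 kg/m³
  bronze: σ_y = 314.0 MPa, ρ = 8836 kg/m³
  alumina ceramic: M = 11.7×10⁻³
  alloy steel: M = 9.77×10⁻³
  bronze: M = 5.23×10⁻³
Alumina ceramic ranks first.

alumina ceramic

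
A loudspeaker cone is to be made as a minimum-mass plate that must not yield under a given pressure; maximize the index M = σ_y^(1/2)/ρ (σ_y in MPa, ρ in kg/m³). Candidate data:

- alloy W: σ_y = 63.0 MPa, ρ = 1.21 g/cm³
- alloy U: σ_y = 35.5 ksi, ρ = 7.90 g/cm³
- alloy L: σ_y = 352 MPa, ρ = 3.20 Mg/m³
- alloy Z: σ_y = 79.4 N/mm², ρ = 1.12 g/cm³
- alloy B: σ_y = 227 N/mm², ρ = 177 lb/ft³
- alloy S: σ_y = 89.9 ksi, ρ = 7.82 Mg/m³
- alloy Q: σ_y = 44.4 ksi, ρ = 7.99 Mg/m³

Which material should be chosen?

alloy Z

Normalizing units and computing the index:
  alloy W: σ_y = 63.00 MPa, ρ = 1210 kg/m³
  alloy U: σ_y = 244.8 MPa, ρ = 7900 kg/m³
  alloy L: σ_y = 352.0 MPa, ρ = 3200 kg/m³
  alloy Z: σ_y = 79.40 MPa, ρ = 1120 kg/m³
  alloy B: σ_y = 227.0 MPa, ρ = 2835 kg/m³
  alloy S: σ_y = 619.8 MPa, ρ = 7820 kg/m³
  alloy Q: σ_y = 306.1 MPa, ρ = 7990 kg/m³
  alloy Z: M = 7.96×10⁻³
  alloy W: M = 6.56×10⁻³
  alloy L: M = 5.86×10⁻³
  alloy B: M = 5.31×10⁻³
  alloy S: M = 3.18×10⁻³
  alloy Q: M = 2.19×10⁻³
  alloy U: M = 1.98×10⁻³
Highest index: alloy Z.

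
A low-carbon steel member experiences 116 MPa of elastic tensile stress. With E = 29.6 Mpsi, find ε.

5.68×10⁻⁴

E = 29.6 Mpsi = 204.1 GPa = 204100 MPa.
ε = σ/E = 116 / 204100 = 5.68×10⁻⁴.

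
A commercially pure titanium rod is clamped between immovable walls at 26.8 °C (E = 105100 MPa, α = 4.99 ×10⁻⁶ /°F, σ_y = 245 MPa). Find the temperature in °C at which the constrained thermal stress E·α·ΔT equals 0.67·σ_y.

201 °C

E = 105100 MPa = 105.1 GPa.
α = 4.99×10⁻⁶/°F × 9/5 = 8.98×10⁻⁶/K.
E·α·ΔT = 164.2 MPa ⇒ ΔT = 164.2 / (105.1×10³ × 8.98×10⁻⁶) = 173.9 K.
T = 26.8 + 173.9 = 200.7 °C.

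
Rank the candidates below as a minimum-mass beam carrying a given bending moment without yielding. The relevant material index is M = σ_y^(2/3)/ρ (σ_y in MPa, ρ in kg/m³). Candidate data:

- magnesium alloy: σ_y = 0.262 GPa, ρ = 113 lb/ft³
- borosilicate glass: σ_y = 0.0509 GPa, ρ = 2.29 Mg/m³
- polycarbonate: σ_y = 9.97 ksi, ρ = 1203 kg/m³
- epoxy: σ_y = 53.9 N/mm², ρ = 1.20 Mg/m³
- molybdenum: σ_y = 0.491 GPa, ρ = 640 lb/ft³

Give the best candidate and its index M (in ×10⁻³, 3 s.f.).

Putting every candidate on a common basis:
  magnesium alloy: σ_y = 262.0 MPa, ρ = 1810 kg/m³
  borosilicate glass: σ_y = 50.90 MPa, ρ = 2290 kg/m³
  polycarbonate: σ_y = 68.74 MPa, ρ = 1203 kg/m³
  epoxy: σ_y = 53.90 MPa, ρ = 1200 kg/m³
  molybdenum: σ_y = 491.0 MPa, ρ = 10250 kg/m³
  magnesium alloy: M = 22.6×10⁻³
  polycarbonate: M = 13.9×10⁻³
  epoxy: M = 11.9×10⁻³
  molybdenum: M = 6.07×10⁻³
  borosilicate glass: M = 6.00×10⁻³
Highest index: magnesium alloy.

magnesium alloy, M = 22.6×10⁻³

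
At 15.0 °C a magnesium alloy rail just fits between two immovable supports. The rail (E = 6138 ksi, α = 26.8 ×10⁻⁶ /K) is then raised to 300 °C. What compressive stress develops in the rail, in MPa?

E = 6138 ksi = 42.32 GPa.
ΔT = 285.0 K. Constrained thermal stress σ = E·α·ΔT = 42.32×10³ MPa × 26.8×10⁻⁶ × 285.0 = 323 MPa (compressive).

323 MPa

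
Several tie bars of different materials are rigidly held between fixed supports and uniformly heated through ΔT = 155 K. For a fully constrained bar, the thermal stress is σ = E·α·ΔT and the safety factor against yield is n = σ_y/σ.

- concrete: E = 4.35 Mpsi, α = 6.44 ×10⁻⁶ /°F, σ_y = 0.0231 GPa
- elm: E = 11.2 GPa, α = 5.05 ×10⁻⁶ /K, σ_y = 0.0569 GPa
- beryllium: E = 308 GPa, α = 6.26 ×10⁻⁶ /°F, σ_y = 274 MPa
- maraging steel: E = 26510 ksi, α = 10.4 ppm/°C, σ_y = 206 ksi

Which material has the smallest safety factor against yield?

Per material, after unit conversion:
  concrete: E = 29.99, α = 11.6, σ_y = 23.10 → σ = 53.9 MPa, n = 0.429
  elm: E = 11.20, α = 5.05, σ_y = 56.90 → σ = 8.77 MPa, n = 6.49
  beryllium: E = 308.0, α = 11.3, σ_y = 274.0 → σ = 538 MPa, n = 0.509
  maraging steel: E = 182.8, α = 10.4, σ_y = 1420 → σ = 295 MPa, n = 4.82
Concrete has the lowest safety factor, n = 0.429.

concrete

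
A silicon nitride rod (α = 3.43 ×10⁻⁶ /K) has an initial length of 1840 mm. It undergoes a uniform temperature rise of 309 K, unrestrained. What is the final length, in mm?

ΔL = α·L₀·ΔT = 3.43×10⁻⁶ × 1840 mm × 309.0 K = 1.95 mm.
L = L₀ + ΔL = 1840 + 1.95 = 1842.0 mm.

1842.0 mm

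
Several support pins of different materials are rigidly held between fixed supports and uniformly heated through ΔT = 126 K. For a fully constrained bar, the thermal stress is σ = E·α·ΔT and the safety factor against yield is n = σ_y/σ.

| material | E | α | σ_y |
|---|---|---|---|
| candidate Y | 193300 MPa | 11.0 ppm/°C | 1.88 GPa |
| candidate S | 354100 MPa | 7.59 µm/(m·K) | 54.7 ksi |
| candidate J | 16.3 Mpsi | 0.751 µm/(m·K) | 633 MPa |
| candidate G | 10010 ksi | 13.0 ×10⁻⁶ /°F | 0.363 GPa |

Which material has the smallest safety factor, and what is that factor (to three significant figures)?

Converting E to GPa, α to ×10⁻⁶/K, σ_y to MPa, then σ and n for each:
  candidate Y: E = 193.3, α = 11.0, σ_y = 1880 → σ = 268 MPa, n = 7.02
  candidate S: E = 354.1, α = 7.59, σ_y = 377.1 → σ = 339 MPa, n = 1.11
  candidate J: E = 112.4, α = 0.751, σ_y = 633.0 → σ = 10.6 MPa, n = 59.5
  candidate G: E = 69.02, α = 23.4, σ_y = 363.0 → σ = 203 MPa, n = 1.78
Candidate S has the lowest safety factor, n = 1.11.

candidate S, n = 1.11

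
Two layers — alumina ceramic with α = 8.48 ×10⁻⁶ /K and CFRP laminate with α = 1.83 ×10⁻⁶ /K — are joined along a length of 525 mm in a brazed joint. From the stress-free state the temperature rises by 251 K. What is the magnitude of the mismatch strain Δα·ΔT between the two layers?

1.67×10⁻³

Δα = |8.48 − 1.83|×10⁻⁶/K = 6.65×10⁻⁶/K.
Mismatch strain = Δα·ΔT = 6.65×10⁻⁶ × 251.0 = 1.67×10⁻³.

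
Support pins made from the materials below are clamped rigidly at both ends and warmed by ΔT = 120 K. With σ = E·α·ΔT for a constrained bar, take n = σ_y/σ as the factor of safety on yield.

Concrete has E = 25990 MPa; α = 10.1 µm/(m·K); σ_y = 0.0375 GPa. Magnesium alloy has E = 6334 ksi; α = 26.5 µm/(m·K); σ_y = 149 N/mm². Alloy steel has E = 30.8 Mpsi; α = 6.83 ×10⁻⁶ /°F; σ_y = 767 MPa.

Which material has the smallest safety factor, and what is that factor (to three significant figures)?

In consistent units (E in GPa, α in ×10⁻⁶/K, σ_y in MPa):
  concrete: E = 25.99, α = 10.1, σ_y = 37.50 → σ = 31.5 MPa, n = 1.19
  magnesium alloy: E = 43.67, α = 26.5, σ_y = 149.0 → σ = 139 MPa, n = 1.07
  alloy steel: E = 212.4, α = 12.3, σ_y = 767.0 → σ = 313 MPa, n = 2.45
Smallest n: magnesium alloy with n = 1.07.

magnesium alloy, n = 1.07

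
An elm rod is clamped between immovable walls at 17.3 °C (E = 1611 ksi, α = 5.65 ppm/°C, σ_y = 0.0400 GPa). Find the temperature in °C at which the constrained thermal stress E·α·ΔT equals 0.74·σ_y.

489 °C

E = 1611 ksi = 11.11 GPa.
σ_y = 0.0400 GPa = 40.00 MPa.
E·α·ΔT = 29.60 MPa ⇒ ΔT = 29.60 / (11.11×10³ × 5.65×10⁻⁶) = 471.7 K.
T = 17.3 + 471.7 = 489.0 °C.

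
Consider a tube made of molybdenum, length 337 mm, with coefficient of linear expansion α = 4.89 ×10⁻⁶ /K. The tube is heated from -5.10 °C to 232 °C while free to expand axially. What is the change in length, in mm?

ΔT = 232 − (-5.10) = 237.1 K.
ΔL = α·L₀·ΔT = 4.89×10⁻⁶ × 337 mm × 237.1 K = 0.391 mm.

0.391 mm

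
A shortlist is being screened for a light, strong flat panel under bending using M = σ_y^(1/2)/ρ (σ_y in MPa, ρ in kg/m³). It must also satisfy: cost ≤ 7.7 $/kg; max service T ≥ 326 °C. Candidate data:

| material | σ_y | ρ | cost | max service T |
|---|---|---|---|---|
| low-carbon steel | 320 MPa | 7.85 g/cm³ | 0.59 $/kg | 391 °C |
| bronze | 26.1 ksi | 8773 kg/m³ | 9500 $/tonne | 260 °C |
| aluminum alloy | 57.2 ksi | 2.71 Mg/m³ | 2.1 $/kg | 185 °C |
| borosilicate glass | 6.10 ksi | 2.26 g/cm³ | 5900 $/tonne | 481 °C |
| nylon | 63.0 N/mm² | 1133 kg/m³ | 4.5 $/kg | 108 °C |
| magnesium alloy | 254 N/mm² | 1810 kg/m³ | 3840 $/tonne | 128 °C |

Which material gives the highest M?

borosilicate glass

Screen on constraints: cost ≤ 7.7 $/kg; max service T ≥ 326 °C. Survivors: low-carbon steel, borosilicate glass.
Putting every candidate on a common basis:
  low-carbon steel: σ_y = 320.0 MPa, ρ = 7850 kg/m³
  borosilicate glass: σ_y = 42.06 MPa, ρ = 2260 kg/m³
  borosilicate glass: M = 2.87×10⁻³
  low-carbon steel: M = 2.28×10⁻³
The maximum is for borosilicate glass.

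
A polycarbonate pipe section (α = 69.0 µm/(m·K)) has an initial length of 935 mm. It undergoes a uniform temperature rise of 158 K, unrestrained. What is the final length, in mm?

945.19 mm

ΔL = α·L₀·ΔT = 69.0×10⁻⁶ × 935 mm × 158.0 K = 10.2 mm.
L = L₀ + ΔL = 935 + 10.2 = 945.19 mm.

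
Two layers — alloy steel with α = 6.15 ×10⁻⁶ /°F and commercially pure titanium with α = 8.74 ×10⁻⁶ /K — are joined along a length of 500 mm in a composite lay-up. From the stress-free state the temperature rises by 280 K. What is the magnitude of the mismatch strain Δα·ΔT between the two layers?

alloy steel: α = 6.15×10⁻⁶/°F × 9/5 = 11.1×10⁻⁶/K.
Δα = |11.1 − 8.74|×10⁻⁶/K = 2.33×10⁻⁶/K.
Mismatch strain = Δα·ΔT = 2.33×10⁻⁶ × 280.0 = 6.52×10⁻⁴.

6.52×10⁻⁴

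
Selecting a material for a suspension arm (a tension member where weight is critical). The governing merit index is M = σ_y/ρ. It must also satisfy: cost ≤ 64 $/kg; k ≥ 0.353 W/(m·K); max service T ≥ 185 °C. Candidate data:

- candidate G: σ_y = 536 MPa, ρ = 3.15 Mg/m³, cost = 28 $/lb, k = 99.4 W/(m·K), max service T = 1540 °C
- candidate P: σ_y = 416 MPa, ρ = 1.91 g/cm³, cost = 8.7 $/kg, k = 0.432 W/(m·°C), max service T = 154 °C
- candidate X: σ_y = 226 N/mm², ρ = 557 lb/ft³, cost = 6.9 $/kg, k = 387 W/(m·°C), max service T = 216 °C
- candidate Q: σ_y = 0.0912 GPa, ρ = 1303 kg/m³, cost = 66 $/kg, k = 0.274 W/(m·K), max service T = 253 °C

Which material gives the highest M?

candidate G

Screen on constraints: cost ≤ 64 $/kg; k ≥ 0.353 W/(m·K); max service T ≥ 185 °C. Survivors: candidate G, candidate X.
Putting every candidate on a common basis:
  candidate G: σ_y = 536.0 MPa, ρ = 3150 kg/m³
  candidate X: σ_y = 226.0 MPa, ρ = 8922 kg/m³
  candidate G: M = 170 kN·m/kg
  candidate X: M = 25.3 kN·m/kg
Candidate G has the largest M.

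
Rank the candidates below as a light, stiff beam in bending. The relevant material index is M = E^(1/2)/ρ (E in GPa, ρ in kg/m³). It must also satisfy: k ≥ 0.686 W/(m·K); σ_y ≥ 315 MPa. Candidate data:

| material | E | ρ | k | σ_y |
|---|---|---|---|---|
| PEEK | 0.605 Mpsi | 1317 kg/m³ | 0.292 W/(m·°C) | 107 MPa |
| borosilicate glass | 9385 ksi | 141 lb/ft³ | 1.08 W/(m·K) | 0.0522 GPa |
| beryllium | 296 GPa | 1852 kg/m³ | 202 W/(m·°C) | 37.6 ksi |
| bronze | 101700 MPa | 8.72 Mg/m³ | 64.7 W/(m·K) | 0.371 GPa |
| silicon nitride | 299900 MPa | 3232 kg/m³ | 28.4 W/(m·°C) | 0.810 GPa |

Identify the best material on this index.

Screen on constraints: k ≥ 0.686 W/(m·K); σ_y ≥ 315 MPa. Survivors: bronze, silicon nitride.
Normalizing units and computing the index:
  bronze: E = 101.7 GPa, ρ = 8720 kg/m³
  silicon nitride: E = 299.9 GPa, ρ = 3232 kg/m³
  silicon nitride: M = 5.36×10⁻³
  bronze: M = 1.16×10⁻³
The maximum is for silicon nitride.

silicon nitride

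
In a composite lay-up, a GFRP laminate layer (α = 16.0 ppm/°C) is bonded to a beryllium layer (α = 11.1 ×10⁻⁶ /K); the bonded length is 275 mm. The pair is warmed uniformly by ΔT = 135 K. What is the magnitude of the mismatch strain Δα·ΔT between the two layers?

Δα = |16.0 − 11.1|×10⁻⁶/K = 4.90×10⁻⁶/K.
Mismatch strain = Δα·ΔT = 4.90×10⁻⁶ × 135.0 = 6.62×10⁻⁴.

6.62×10⁻⁴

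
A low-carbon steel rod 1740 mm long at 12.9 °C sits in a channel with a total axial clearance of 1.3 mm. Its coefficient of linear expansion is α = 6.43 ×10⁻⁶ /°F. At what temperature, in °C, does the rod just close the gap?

α = 6.43×10⁻⁶/°F × 9/5 = 11.6×10⁻⁶/K.
α·L₀·ΔT = 1.3 mm ⇒ ΔT = 1.3 / (11.6×10⁻⁶ × 1740.0) = 64.55 K.
T = 12.9 + 64.55 = 77.45 °C.

77.5 °C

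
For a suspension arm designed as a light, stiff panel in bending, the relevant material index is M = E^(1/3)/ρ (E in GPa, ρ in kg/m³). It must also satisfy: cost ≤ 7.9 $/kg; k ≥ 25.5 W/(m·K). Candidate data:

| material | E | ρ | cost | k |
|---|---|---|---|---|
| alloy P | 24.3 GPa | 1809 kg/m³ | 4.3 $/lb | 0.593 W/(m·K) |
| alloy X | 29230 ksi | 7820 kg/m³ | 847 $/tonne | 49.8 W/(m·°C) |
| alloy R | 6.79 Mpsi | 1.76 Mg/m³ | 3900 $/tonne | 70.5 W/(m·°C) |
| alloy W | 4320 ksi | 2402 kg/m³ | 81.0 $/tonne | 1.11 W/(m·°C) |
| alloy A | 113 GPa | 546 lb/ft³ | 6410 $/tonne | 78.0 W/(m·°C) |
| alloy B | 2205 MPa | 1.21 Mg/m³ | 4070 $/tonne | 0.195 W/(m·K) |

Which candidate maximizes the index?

Screen on constraints: cost ≤ 7.9 $/kg; k ≥ 25.5 W/(m·K). Survivors: alloy X, alloy R, alloy A.
After converting to SI:
  alloy X: E = 201.5 GPa, ρ = 7820 kg/m³
  alloy R: E = 46.82 GPa, ρ = 1760 kg/m³
  alloy A: E = 113.0 GPa, ρ = 8746 kg/m³
  alloy R: M = 2.05×10⁻³
  alloy X: M = 0.750×10⁻³
  alloy A: M = 0.553×10⁻³
Alloy R ranks first.

alloy R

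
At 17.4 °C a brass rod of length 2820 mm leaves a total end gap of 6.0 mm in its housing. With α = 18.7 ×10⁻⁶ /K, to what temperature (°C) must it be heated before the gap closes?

α·L₀·ΔT = 6.0 mm ⇒ ΔT = 6.0 / (18.7×10⁻⁶ × 2820.0) = 113.8 K.
T = 17.4 + 113.8 = 131.2 °C.

131 °C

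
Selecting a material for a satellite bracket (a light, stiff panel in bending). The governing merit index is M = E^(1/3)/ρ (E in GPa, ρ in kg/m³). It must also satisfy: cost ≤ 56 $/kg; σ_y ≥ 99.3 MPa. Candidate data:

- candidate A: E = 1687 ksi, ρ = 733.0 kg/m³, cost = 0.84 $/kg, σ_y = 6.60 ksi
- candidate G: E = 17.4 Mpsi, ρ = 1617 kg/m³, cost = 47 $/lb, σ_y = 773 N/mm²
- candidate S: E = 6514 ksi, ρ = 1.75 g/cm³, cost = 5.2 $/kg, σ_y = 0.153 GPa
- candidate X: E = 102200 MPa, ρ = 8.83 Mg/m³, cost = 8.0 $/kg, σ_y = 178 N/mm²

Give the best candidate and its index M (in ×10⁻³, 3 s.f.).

candidate S, M = 2.03×10⁻³

Screen on constraints: cost ≤ 56 $/kg; σ_y ≥ 99.3 MPa. Survivors: candidate S, candidate X.
In SI units:
  candidate S: E = 44.91 GPa, ρ = 1750 kg/m³
  candidate X: E = 102.2 GPa, ρ = 8830 kg/m³
  candidate S: M = 2.03×10⁻³
  candidate X: M = 0.529×10⁻³
Highest index: candidate S.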